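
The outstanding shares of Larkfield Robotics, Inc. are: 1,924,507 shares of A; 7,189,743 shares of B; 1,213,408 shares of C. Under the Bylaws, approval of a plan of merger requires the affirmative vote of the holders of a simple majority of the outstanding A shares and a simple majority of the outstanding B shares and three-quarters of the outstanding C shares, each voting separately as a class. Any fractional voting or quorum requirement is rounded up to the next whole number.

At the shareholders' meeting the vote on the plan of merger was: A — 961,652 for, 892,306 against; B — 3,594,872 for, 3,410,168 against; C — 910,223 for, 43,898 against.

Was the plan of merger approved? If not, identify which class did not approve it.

A: a majority of 1924507 is 962254; 962,254 required, 961,652 in favor — not approved.
B: a majority of 7189743 is 3594872; 3,594,872 required, 3,594,872 in favor — approved.
C: 3/4 of 1213408 = 910056; 910,056 required, 910,223 in favor — approved.

Not approved — the A shares did not give the required vote.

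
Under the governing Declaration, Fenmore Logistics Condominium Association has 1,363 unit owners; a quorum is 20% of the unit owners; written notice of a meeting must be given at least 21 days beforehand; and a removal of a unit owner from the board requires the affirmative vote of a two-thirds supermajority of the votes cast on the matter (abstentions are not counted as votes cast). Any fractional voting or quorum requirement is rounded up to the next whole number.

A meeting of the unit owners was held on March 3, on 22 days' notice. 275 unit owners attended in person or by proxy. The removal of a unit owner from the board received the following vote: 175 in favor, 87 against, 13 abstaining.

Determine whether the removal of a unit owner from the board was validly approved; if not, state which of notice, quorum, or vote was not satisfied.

Notice: 22 days given; 21 required. Satisfied.
Quorum: 20% of 1,363 = 272.60, rounded up to 273; 275 present. Satisfied.
Vote: requires two-thirds of the votes cast (275 − 13 abstaining = 262); 2/3 of 262 = 174.67, rounded up to 175, so 175 needed; 175 in favor. Satisfied.

Valid — all requirements satisfied.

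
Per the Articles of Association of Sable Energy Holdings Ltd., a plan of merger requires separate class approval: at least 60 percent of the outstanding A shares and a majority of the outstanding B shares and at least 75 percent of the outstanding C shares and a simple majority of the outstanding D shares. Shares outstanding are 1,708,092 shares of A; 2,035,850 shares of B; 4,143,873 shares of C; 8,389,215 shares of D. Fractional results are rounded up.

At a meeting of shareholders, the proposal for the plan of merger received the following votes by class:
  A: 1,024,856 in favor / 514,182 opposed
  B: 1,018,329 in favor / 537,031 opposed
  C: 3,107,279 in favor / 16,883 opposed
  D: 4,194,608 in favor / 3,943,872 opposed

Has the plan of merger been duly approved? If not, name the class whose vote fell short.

A: 3/5 of 1708092 = 1024855.20, rounded up to 1024856; 1,024,856 required, 1,024,856 in favor — approved.
B: a majority of 2035850 is 1017926; 1,017,926 required, 1,018,329 in favor — approved.
C: 3/4 of 4143873 = 3107904.75, rounded up to 3107905; 3,107,905 required, 3,107,279 in favor — not approved.
D: a majority of 8389215 is 4194608; 4,194,608 required, 4,194,608 in favor — approved.

Not approved — the C shares did not give the required vote.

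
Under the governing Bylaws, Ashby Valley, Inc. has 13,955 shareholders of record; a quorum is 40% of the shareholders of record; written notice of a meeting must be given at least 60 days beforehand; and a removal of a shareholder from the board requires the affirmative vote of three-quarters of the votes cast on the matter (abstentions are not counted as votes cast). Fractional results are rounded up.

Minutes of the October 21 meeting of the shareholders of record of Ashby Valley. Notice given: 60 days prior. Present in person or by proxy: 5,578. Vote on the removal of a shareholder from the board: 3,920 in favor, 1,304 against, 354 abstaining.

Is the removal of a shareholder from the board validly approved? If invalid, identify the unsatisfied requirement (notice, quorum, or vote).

Notice: 60 days given; 60 required. Satisfied.
Quorum: 40% of 13,955 = 5,582; 5,578 present. Not satisfied.
Vote: requires three-fourths of the votes cast (5,578 − 354 abstaining = 5,224); 3/4 of 5224 = 3918, so 3,918 needed; 3,920 in favor. Satisfied.

Invalid — quorum requirement not satisfied.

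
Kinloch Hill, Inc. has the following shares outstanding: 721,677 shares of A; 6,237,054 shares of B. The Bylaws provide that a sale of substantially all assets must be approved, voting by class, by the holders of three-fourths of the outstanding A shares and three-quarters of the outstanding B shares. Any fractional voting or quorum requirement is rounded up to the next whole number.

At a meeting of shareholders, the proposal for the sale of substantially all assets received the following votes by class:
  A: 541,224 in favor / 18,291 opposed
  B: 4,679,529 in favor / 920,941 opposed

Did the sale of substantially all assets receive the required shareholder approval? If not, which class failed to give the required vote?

A: 3/4 of 721677 = 541257.75, rounded up to 541258; 541,258 required, 541,224 in favor — not approved.
B: 3/4 of 6237054 = 4677790.50, rounded up to 4677791; 4,677,791 required, 4,679,529 in favor — approved.

Not approved — the A shares did not give the required vote.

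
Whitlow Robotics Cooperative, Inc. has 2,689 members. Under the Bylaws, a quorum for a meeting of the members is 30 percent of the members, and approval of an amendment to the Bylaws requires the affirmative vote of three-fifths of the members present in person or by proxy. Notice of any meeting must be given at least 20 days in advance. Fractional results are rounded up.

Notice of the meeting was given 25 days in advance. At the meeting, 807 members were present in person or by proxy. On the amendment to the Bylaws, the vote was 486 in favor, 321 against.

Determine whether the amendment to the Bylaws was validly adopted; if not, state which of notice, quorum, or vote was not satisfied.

Valid — all requirements satisfied.

Notice: 25 days given; 20 required. Satisfied.
Quorum: 30% of 2,689 = 806.70, rounded up to 807; 807 present. Satisfied.
Vote: requires three-fifths of those present (807); 3/5 of 807 = 484.20, rounded up to 485, so 485 needed; 486 in favor. Satisfied.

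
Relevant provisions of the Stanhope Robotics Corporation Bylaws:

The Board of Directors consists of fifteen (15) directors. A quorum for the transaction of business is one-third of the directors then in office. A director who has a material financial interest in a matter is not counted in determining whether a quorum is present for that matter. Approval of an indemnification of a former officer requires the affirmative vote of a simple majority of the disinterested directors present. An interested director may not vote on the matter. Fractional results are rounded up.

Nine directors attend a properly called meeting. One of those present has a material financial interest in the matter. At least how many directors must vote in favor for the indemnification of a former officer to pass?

5

The indemnification of a former officer requires a majority of the disinterested directors present (9 − 1 = 8).
A majority of 8 is 5.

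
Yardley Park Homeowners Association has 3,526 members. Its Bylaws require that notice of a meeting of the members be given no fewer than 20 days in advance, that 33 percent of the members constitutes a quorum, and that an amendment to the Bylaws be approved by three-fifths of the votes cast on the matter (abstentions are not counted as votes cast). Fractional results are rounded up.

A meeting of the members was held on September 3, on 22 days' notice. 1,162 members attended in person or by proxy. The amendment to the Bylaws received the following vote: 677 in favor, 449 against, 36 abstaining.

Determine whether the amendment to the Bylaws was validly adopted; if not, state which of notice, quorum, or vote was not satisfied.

Invalid — quorum requirement not satisfied.

Notice: 22 days given; 20 required. Satisfied.
Quorum: 33% of 3,526 = 1,163.58, rounded up to 1,164; 1,162 present. Not satisfied.
Vote: requires three-fifths of the votes cast (1,162 − 36 abstaining = 1,126); 3/5 of 1126 = 675.60, rounded up to 676, so 676 needed; 677 in favor. Satisfied.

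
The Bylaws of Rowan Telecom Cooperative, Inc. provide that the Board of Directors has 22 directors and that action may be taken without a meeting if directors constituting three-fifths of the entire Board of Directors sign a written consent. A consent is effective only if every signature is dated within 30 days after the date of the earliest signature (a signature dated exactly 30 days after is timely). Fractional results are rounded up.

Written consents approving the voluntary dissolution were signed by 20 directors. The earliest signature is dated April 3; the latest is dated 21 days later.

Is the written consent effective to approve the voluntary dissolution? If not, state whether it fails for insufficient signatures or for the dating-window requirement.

Signatures required: three-fifths of 22 — 3/5 of 22 = 13.20, rounded up to 14, so 14 needed; 20 signed. Sufficient.
Dating window: the latest signature is 21 days after the earliest; the limit is 30 days. Within the window.

Effective — both the signature and dating-window requirements are satisfied.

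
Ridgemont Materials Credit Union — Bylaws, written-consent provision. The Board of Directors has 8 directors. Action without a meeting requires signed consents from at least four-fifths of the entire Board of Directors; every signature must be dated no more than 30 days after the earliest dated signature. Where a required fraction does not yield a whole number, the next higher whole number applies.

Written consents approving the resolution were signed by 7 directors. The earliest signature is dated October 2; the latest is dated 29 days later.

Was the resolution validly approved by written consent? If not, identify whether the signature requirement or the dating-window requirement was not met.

Effective — both the signature and dating-window requirements are satisfied.

Signatures required: at least four-fifths of 8 — 4/5 of 8 = 6.40, rounded up to 7, so 7 needed; 7 signed. Sufficient.
Dating window: the latest signature is 29 days after the earliest; the limit is 30 days. Within the window.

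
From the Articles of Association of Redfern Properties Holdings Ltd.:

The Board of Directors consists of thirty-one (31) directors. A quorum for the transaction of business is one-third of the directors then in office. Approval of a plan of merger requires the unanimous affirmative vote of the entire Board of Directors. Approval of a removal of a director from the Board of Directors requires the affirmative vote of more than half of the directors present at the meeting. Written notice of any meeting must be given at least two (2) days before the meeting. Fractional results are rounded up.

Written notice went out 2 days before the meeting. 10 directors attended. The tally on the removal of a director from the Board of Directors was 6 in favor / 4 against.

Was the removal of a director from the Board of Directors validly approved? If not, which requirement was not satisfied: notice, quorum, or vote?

Notice: 2 days given; 2 required (2 ≥ 2). Satisfied.
Quorum: 10 present; quorum is 11. Not satisfied.
Vote: the removal of a director from the Board of Directors requires a majority of the directors present (10). A majority of 10 is 6, so 6 affirmative votes are needed; 6 voted in favor. Satisfied. (Moot — without a quorum no business can be validly transacted.)

Invalid — quorum requirement not satisfied.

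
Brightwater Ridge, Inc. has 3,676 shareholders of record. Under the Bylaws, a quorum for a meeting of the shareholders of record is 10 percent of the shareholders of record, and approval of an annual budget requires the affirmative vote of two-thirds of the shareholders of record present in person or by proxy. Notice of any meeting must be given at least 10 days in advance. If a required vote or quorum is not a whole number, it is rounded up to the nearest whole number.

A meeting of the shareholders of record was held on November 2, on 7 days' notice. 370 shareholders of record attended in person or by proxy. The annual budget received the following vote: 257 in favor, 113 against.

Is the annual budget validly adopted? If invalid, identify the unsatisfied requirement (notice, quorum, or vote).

Invalid — notice requirement not satisfied.

Notice: 7 days given; 10 required. Not satisfied.
Quorum: 10% of 3,676 = 367.60, rounded up to 368; 370 present. Satisfied.
Vote: requires two-thirds of those present (370); 2/3 of 370 = 246.67, rounded up to 247, so 247 needed; 257 in favor. Satisfied.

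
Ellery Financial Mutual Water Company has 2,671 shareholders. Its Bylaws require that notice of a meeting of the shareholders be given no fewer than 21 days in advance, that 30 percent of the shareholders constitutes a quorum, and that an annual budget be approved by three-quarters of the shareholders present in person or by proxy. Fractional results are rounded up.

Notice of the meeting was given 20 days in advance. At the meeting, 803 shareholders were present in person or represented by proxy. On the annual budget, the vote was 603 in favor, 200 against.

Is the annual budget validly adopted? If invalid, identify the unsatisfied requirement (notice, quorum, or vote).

Invalid — notice requirement not satisfied.

Notice: 20 days given; 21 required. Not satisfied.
Quorum: 30% of 2,671 = 801.30, rounded up to 802; 803 present. Satisfied.
Vote: requires three-fourths of those present (803); 3/4 of 803 = 602.25, rounded up to 603, so 603 needed; 603 in favor. Satisfied.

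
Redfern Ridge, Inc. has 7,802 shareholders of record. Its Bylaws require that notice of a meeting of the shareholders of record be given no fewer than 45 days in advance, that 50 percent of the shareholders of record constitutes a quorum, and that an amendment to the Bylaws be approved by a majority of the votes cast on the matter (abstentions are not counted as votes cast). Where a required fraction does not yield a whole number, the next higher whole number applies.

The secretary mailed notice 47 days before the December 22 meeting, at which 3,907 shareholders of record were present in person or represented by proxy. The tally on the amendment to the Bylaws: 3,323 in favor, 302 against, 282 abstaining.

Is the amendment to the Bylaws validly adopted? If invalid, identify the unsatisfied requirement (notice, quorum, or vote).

Valid — all requirements satisfied.

Notice: 47 days given; 45 required. Satisfied.
Quorum: 50% of 7,802 = 3,901; 3,907 present. Satisfied.
Vote: requires a majority of the votes cast (3,907 − 282 abstaining = 3,625); a majority of 3625 is 1813, so 1,813 needed; 3,323 in favor. Satisfied.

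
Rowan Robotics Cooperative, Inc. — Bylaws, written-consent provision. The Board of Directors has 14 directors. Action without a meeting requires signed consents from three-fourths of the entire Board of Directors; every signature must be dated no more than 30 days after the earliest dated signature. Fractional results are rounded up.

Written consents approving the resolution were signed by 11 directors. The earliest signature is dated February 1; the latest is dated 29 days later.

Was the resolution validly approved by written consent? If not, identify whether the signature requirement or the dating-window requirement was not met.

Signatures required: three-fourths of 14 — 3/4 of 14 = 10.50, rounded up to 11, so 11 needed; 11 signed. Sufficient.
Dating window: the latest signature is 29 days after the earliest; the limit is 30 days. Within the window.

Effective — both the signature and dating-window requirements are satisfied.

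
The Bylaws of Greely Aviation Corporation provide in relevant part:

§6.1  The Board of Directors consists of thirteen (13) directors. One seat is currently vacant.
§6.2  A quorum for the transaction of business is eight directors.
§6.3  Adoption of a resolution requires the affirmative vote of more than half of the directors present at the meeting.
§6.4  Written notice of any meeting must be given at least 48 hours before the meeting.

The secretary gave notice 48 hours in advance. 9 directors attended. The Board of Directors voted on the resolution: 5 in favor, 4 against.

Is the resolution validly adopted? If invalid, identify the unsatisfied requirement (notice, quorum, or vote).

Notice: 48 hours given; 48 required (48 ≥ 48). Satisfied.
Quorum: 9 present; quorum is 8. Satisfied.
Vote: the resolution requires a majority of the directors present (9). A majority of 9 is 5, so 5 affirmative votes are needed; 5 voted in favor. Satisfied.

Valid — all requirements satisfied.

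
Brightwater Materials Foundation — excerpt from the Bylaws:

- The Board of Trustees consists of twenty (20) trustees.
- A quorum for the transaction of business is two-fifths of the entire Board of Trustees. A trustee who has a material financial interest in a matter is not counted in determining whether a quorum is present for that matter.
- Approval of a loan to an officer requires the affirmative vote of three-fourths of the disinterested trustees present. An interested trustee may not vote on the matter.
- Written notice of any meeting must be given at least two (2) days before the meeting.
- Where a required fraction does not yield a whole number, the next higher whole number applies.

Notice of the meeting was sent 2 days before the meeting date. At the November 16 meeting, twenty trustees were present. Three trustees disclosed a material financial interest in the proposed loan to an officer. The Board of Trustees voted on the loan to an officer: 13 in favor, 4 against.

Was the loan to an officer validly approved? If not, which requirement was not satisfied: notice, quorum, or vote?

Notice: 2 days given; 2 required (2 ≥ 2). Satisfied.
Quorum: 20 present, but the 3 interested trustees do not count, leaving 17. Quorum is 8. Satisfied.
Vote: the loan to an officer requires three-fourths of the disinterested trustees present (20 − 3 = 17). 3/4 of 17 = 12.75, rounded up to 13, so 13 affirmative votes are needed; 13 voted in favor. Satisfied.

Valid — all requirements satisfied.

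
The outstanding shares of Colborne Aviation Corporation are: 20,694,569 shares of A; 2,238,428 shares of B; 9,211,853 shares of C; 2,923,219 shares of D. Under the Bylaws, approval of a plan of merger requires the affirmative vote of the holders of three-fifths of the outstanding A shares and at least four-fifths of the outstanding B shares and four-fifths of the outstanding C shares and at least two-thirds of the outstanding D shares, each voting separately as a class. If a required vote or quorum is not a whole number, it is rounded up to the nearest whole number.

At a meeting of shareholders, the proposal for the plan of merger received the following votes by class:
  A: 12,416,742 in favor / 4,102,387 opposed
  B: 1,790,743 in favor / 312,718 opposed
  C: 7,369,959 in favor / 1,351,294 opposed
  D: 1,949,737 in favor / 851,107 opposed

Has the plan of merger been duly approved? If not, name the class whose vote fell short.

Approved — every class gave the required vote.

A: 3/5 of 20694569 = 12416741.40, rounded up to 12416742; 12,416,742 required, 12,416,742 in favor — approved.
B: 4/5 of 2238428 = 1790742.40, rounded up to 1790743; 1,790,743 required, 1,790,743 in favor — approved.
C: 4/5 of 9211853 = 7369482.40, rounded up to 7369483; 7,369,483 required, 7,369,959 in favor — approved.
D: 2/3 of 2923219 = 1948812.67, rounded up to 1948813; 1,948,813 required, 1,949,737 in favor — approved.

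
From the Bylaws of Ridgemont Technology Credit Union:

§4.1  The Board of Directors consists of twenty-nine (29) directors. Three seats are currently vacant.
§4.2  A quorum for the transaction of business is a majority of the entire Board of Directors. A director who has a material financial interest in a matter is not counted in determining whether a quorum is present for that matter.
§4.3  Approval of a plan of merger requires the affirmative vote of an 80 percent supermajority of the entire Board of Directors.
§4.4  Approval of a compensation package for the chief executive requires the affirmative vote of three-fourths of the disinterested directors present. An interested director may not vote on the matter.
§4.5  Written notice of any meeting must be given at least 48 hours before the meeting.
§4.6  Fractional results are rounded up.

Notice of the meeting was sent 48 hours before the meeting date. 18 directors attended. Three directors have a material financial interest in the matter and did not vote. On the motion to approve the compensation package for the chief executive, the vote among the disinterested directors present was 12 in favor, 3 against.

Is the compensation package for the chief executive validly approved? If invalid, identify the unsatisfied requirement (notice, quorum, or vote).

Valid — all requirements satisfied.

Notice: 48 hours given; 48 required (48 ≥ 48). Satisfied.
Quorum: 18 present, but the 3 interested directors do not count, leaving 15. Quorum is 15. Satisfied.
Vote: the compensation package for the chief executive requires three-fourths of the disinterested directors present (18 − 3 = 15). 3/4 of 15 = 11.25, rounded up to 12, so 12 affirmative votes are needed; 12 voted in favor. Satisfied.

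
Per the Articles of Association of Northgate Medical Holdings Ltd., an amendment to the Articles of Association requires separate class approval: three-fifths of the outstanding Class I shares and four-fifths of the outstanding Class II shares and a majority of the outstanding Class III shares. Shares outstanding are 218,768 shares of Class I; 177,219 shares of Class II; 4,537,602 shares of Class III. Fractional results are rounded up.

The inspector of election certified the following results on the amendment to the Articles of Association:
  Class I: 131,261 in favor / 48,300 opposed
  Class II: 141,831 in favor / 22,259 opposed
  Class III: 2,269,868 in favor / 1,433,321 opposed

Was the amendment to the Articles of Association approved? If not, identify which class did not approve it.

Approved — every class gave the required vote.

Class I: 3/5 of 218768 = 131260.80, rounded up to 131261; 131,261 required, 131,261 in favor — approved.
Class II: 4/5 of 177219 = 141775.20, rounded up to 141776; 141,776 required, 141,831 in favor — approved.
Class III: a majority of 4537602 is 2268802; 2,268,802 required, 2,269,868 in favor — approved.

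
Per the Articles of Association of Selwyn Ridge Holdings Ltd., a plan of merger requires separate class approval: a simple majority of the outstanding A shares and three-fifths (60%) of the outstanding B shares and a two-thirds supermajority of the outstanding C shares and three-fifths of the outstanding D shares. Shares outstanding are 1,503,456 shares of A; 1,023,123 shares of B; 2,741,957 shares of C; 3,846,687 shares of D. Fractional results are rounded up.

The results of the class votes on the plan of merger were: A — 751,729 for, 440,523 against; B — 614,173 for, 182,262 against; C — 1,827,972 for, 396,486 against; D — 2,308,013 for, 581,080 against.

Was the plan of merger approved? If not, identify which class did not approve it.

A: a majority of 1503456 is 751729; 751,729 required, 751,729 in favor — approved.
B: 3/5 of 1023123 = 613873.80, rounded up to 613874; 613,874 required, 614,173 in favor — approved.
C: 2/3 of 2741957 = 1827971.33, rounded up to 1827972; 1,827,972 required, 1,827,972 in favor — approved.
D: 3/5 of 3846687 = 2308012.20, rounded up to 2308013; 2,308,013 required, 2,308,013 in favor — approved.

Approved — every class gave the required vote.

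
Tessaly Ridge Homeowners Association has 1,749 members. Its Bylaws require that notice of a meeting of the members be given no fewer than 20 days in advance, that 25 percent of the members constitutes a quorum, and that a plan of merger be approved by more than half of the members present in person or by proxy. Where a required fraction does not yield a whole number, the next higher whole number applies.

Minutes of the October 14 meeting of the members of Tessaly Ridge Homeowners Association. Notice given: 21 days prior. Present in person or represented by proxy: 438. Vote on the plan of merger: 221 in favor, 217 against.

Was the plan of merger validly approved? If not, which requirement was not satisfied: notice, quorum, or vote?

Notice: 21 days given; 20 required. Satisfied.
Quorum: 25% of 1,749 = 437.25, rounded up to 438; 438 present. Satisfied.
Vote: requires a majority of those present (438); a majority of 438 is 220, so 220 needed; 221 in favor. Satisfied.

Valid — all requirements satisfied.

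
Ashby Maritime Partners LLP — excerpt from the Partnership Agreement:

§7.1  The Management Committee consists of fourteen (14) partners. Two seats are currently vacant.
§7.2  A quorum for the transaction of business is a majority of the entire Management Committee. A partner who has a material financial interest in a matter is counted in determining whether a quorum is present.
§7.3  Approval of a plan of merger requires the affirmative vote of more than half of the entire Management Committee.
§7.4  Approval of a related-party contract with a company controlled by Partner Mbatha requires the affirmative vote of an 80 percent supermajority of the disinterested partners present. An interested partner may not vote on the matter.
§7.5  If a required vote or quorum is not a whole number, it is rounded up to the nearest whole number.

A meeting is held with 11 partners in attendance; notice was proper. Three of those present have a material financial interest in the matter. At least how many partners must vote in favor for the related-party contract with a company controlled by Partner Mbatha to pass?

The related-party contract with a company controlled by Partner Mbatha requires four-fifths of the disinterested partners present (11 − 3 = 8).
4/5 of 8 = 6.40, rounded up to 7.

7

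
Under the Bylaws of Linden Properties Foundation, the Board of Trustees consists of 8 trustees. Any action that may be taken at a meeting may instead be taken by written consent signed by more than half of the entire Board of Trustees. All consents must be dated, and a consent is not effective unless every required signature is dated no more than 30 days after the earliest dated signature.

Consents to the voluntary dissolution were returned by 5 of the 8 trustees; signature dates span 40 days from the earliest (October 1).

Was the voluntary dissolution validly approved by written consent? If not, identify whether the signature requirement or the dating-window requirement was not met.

Signatures required: more than half of 8 — a majority of 8 is 5, so 5 needed; 5 signed. Sufficient.
Dating window: the latest signature is 40 days after the earliest; the limit is 30 days. Outside the window.

Not effective — dating-window requirement not satisfied.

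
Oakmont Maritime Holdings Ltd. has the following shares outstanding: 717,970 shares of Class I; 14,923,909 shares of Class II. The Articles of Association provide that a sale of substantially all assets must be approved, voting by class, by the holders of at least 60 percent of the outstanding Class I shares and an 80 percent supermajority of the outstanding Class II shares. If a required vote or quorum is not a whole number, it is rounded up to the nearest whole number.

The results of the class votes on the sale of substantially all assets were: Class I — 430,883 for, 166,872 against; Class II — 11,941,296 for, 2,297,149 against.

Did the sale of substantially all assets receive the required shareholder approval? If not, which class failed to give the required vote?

Class I: 3/5 of 717970 = 430782; 430,782 required, 430,883 in favor — approved.
Class II: 4/5 of 14923909 = 11939127.20, rounded up to 11939128; 11,939,128 required, 11,941,296 in favor — approved.

Approved — every class gave the required vote.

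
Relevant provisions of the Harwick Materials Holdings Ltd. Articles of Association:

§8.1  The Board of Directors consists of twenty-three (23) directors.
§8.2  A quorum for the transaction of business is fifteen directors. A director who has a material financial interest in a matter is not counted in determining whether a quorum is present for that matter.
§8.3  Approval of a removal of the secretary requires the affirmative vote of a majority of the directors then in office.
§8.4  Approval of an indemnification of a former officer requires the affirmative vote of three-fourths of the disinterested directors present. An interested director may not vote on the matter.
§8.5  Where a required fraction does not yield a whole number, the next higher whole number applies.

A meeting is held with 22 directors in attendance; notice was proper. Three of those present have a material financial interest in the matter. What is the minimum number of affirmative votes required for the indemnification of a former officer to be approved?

The indemnification of a former officer requires three-fourths of the disinterested directors present (22 − 3 = 19).
3/4 of 19 = 14.25, rounded up to 15.

15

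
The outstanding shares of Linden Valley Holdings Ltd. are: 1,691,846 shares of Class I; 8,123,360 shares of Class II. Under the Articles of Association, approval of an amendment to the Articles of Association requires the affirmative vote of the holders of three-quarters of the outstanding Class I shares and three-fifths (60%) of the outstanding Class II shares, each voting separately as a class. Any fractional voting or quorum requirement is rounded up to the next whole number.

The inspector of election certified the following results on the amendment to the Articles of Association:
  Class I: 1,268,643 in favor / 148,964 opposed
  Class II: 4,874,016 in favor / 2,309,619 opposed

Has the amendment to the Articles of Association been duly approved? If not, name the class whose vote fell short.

Class I: 3/4 of 1691846 = 1268884.50, rounded up to 1268885; 1,268,885 required, 1,268,643 in favor — not approved.
Class II: 3/5 of 8123360 = 4874016; 4,874,016 required, 4,874,016 in favor — approved.

Not approved — the Class I shares did not give the required vote.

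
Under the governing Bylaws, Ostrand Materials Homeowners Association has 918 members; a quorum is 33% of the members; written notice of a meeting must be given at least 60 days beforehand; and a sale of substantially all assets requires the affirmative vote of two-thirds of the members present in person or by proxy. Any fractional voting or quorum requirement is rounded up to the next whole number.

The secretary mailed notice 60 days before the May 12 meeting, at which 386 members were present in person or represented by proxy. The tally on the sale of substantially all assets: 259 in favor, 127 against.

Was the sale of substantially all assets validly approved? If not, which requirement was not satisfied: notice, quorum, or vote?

Notice: 60 days given; 60 required. Satisfied.
Quorum: 33% of 918 = 302.94, rounded up to 303; 386 present. Satisfied.
Vote: requires two-thirds of those present (386); 2/3 of 386 = 257.33, rounded up to 258, so 258 needed; 259 in favor. Satisfied.

Valid — all requirements satisfied.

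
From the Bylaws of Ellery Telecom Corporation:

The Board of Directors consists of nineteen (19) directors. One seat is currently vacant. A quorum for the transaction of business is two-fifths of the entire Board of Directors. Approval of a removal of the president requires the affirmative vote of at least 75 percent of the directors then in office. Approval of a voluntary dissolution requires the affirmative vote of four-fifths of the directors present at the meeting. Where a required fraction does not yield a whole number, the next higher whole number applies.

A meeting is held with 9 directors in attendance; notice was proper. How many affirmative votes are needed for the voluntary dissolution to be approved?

The voluntary dissolution requires four-fifths of the directors present (9).
4/5 of 9 = 7.20, rounded up to 8.

8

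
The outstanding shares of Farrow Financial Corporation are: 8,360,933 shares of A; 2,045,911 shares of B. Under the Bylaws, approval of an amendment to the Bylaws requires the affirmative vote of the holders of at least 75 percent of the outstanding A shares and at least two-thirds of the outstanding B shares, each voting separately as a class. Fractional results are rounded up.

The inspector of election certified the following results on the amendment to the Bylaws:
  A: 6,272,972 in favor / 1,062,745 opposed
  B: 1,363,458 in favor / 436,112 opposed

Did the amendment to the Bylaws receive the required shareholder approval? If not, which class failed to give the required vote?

A: 3/4 of 8360933 = 6270699.75, rounded up to 6270700; 6,270,700 required, 6,272,972 in favor — approved.
B: 2/3 of 2045911 = 1363940.67, rounded up to 1363941; 1,363,941 required, 1,363,458 in favor — not approved.

Not approved — the B shares did not give the required vote.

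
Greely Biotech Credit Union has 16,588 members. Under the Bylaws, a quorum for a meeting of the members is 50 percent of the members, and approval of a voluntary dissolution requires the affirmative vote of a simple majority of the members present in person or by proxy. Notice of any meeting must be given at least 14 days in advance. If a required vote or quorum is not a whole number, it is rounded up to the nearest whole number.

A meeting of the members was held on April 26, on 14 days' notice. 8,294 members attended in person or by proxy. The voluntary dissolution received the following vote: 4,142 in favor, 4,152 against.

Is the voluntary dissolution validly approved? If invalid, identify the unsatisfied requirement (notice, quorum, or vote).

Notice: 14 days given; 14 required. Satisfied.
Quorum: 50% of 16,588 = 8,294; 8,294 present. Satisfied.
Vote: requires a majority of those present (8,294); a majority of 8294 is 4148, so 4,148 needed; 4,142 in favor. Not satisfied.

Invalid — vote requirement not satisfied.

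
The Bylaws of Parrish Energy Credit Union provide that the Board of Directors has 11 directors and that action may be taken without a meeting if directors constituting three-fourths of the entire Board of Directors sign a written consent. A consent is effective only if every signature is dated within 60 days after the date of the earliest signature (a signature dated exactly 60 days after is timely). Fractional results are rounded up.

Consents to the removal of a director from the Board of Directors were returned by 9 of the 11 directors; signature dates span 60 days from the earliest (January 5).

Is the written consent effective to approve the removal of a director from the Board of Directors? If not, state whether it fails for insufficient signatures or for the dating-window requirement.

Effective — both the signature and dating-window requirements are satisfied.

Signatures required: three-fourths of 11 — 3/4 of 11 = 8.25, rounded up to 9, so 9 needed; 9 signed. Sufficient.
Dating window: the latest signature is 60 days after the earliest; the limit is 60 days. Within the window.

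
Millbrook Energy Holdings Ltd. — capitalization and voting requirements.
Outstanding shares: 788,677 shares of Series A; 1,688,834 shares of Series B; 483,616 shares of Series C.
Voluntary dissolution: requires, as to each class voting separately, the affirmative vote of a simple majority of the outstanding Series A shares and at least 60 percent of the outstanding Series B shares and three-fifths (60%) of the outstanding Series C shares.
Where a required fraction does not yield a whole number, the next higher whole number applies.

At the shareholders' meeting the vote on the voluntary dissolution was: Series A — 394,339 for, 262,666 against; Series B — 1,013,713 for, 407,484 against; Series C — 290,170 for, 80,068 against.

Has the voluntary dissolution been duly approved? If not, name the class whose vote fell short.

Approved — every class gave the required vote.

Series A: a majority of 788677 is 394339; 394,339 required, 394,339 in favor — approved.
Series B: 3/5 of 1688834 = 1013300.40, rounded up to 1013301; 1,013,301 required, 1,013,713 in favor — approved.
Series C: 3/5 of 483616 = 290169.60, rounded up to 290170; 290,170 required, 290,170 in favor — approved.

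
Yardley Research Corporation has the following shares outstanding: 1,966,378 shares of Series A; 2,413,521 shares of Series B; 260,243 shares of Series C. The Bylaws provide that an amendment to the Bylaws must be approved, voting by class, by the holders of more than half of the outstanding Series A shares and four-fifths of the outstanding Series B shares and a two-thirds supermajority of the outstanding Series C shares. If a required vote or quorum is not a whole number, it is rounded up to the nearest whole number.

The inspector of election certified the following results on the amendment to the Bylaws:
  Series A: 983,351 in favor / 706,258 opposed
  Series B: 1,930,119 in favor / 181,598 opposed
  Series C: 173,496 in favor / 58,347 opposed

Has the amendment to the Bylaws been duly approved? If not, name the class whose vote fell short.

Not approved — the Series B shares did not give the required vote.

Series A: a majority of 1966378 is 983190; 983,190 required, 983,351 in favor — approved.
Series B: 4/5 of 2413521 = 1930816.80, rounded up to 1930817; 1,930,817 required, 1,930,119 in favor — not approved.
Series C: 2/3 of 260243 = 173495.33, rounded up to 173496; 173,496 required, 173,496 in favor — approved.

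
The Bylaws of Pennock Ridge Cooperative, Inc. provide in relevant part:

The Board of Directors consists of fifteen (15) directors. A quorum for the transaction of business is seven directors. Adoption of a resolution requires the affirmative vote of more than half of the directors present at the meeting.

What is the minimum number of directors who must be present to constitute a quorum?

The quorum is fixed at 7.

7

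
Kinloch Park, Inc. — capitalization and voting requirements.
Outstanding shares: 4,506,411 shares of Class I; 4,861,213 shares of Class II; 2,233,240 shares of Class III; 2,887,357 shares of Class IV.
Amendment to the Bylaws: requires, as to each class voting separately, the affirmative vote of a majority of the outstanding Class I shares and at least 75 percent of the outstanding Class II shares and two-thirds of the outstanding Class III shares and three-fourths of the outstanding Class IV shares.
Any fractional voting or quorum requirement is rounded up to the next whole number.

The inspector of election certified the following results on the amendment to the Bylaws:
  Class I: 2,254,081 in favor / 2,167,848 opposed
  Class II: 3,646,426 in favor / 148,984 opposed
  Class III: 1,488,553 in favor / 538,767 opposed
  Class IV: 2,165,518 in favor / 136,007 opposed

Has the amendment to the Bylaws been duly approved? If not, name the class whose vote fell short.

Not approved — the Class III shares did not give the required vote.

Class I: a majority of 4506411 is 2253206; 2,253,206 required, 2,254,081 in favor — approved.
Class II: 3/4 of 4861213 = 3645909.75, rounded up to 3645910; 3,645,910 required, 3,646,426 in favor — approved.
Class III: 2/3 of 2233240 = 1488826.67, rounded up to 1488827; 1,488,827 required, 1,488,553 in favor — not approved.
Class IV: 3/4 of 2887357 = 2165517.75, rounded up to 2165518; 2,165,518 required, 2,165,518 in favor — approved.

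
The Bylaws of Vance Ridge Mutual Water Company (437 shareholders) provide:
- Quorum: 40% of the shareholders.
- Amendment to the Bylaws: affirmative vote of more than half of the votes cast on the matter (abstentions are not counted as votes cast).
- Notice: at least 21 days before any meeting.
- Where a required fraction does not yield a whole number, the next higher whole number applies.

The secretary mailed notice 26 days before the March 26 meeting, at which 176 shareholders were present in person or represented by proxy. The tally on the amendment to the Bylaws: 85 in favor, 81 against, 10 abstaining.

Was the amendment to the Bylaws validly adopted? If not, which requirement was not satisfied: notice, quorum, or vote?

Valid — all requirements satisfied.

Notice: 26 days given; 21 required. Satisfied.
Quorum: 40% of 437 = 174.80, rounded up to 175; 176 present. Satisfied.
Vote: requires a majority of the votes cast (176 − 10 abstaining = 166); a majority of 166 is 84, so 84 needed; 85 in favor. Satisfied.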